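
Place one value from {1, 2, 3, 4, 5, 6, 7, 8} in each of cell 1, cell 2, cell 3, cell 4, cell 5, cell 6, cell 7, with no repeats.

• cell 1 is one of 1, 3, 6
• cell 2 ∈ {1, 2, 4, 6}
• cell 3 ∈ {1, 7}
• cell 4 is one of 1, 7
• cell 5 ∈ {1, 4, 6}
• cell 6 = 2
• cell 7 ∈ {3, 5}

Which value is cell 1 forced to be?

3

cell 6's domain is down to {2}, so cell 6 = 2. Strike 2 from cell 2.
The 6 still-open variables draw from only 6 values {1, 3, 4, 5, 6, 7}, so each is used; only cell 7 can be 5, hence cell 7 = 5.
The 5 still-open variables together cover exactly {1, 3, 4, 6, 7} — 5 values for 5 variables — and 3 appears only in cell 1's list, so cell 1 = 3.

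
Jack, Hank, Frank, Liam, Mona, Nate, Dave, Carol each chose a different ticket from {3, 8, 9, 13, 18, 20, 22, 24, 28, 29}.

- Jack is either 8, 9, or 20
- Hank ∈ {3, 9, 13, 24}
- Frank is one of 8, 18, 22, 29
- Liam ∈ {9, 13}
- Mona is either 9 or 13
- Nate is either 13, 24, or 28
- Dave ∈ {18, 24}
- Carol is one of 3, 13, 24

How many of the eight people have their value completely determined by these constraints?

2

Liam and Mona between them cover only {9, 13} — a naked pair. Remove those values from Jack, Hank, Nate, Carol.
The 2 variables Hank and Carol are confined to {3, 24}, which locks those values in; drop them from Nate, Dave.
That leaves Nate = 28.
Dave must be 18 (only option left). So Frank can't be 18.
Determined: Nate=28, Dave=18. The other people each still have more than one consistent value. That makes 2.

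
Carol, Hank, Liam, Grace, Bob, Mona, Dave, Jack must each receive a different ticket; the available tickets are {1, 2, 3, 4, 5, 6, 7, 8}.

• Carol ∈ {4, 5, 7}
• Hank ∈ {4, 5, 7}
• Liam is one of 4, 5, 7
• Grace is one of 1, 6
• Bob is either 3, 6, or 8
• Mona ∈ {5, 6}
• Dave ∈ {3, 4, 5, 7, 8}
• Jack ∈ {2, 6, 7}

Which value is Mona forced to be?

Among the 8 variables, 1 fits only Grace (and all 8 values in {1, 2, 3, 4, 5, 6, 7, 8} must be used), so Grace = 1.
The 7 still-open variables draw from only 7 values {2, 3, 4, 5, 6, 7, 8}, so each is used; only Jack can be 2, hence Jack = 2.
Carol, Hank, Liam share exactly the 3 values {4, 5, 7}; by pigeonhole those values go to them, so strike 4, 5, 7 from Mona, Dave.
So Mona = 6.

6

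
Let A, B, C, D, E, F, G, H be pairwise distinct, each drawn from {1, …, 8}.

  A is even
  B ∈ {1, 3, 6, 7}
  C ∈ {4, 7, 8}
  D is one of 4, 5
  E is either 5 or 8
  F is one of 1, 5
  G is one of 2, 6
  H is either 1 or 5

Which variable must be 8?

E

Among the 8 variables, 3 fits only B (and all 8 values in {1, 2, 3, 4, 5, 6, 7, 8} must be used), so B = 3.
Among the 7 still-open variables, 7 fits only C (and all 7 values in {1, 2, 4, 5, 6, 7, 8} must be used), so C = 7.
The 2 variables F and H are confined to {1, 5}, which locks those values in; drop them from D, E.
So 8 goes to E.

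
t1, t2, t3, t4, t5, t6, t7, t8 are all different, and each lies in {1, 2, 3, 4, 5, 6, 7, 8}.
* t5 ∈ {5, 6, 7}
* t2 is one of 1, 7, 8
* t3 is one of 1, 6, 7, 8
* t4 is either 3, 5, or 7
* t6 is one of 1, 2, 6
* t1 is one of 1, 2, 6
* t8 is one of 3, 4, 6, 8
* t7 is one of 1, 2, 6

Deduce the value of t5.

Among the 8 variables, 4 fits only t8 (and all 8 values in {1, 2, 3, 4, 5, 6, 7, 8} must be used), so t8 = 4.
The 7 still-open variables draw from only 7 values {1, 2, 3, 5, 6, 7, 8}, so each is used; only t4 can be 3, hence t4 = 3.
The 6 still-open variables together cover exactly {1, 2, 5, 6, 7, 8} — 6 values for 6 variables — and 5 appears only in t5's list, so t5 = 5.

5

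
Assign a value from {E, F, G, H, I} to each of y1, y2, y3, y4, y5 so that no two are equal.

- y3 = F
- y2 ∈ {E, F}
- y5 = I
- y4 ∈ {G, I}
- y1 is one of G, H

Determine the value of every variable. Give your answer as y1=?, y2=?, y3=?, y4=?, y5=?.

y3 has just one choice, so y3 = F. Strike F from y2.
y5 has just one choice, so y5 = I. Strike I from y4.
That leaves y2 = E.
y4's domain is down to {G}, so y4 = G. Eliminate G elsewhere: y1.
y1 must be H (only option left).

y1=H, y2=E, y3=F, y4=G, y5=I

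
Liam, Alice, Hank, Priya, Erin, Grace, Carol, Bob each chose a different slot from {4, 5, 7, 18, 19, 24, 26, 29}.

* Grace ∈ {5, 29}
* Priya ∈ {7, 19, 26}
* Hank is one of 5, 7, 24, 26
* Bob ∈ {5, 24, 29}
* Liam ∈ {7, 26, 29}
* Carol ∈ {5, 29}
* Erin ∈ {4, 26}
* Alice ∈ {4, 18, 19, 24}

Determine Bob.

24

Among the 8 variables, 18 fits only Alice (and all 8 values in {4, 5, 7, 18, 19, 24, 26, 29} must be used), so Alice = 18.
Among the 7 still-open variables, 4 fits only Erin (and all 7 values in {4, 5, 7, 19, 24, 26, 29} must be used), so Erin = 4.
The 6 still-open variables together cover exactly {5, 7, 19, 24, 26, 29} — 6 values for 6 variables — and 19 appears only in Priya's list, so Priya = 19.
Grace and Carol between them cover only {5, 29} — a naked pair. Remove those values from Liam, Hank, Bob.
So Bob = 24.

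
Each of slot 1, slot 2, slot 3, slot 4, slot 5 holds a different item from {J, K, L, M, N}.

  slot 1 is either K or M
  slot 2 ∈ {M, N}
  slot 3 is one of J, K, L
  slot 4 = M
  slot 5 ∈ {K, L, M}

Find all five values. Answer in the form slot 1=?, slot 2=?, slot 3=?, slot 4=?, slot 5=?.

slot 4 has just one choice, so slot 4 = M. Remove M from slot 1, slot 2, slot 5.
slot 1 has just one choice, so slot 1 = K. Eliminate K elsewhere: slot 3, slot 5.
slot 2 must be N (only option left).
slot 5 has just one choice, so slot 5 = L. Remove L from slot 3.
slot 3 must be J (only option left).

slot 1=K, slot 2=N, slot 3=J, slot 4=M, slot 5=L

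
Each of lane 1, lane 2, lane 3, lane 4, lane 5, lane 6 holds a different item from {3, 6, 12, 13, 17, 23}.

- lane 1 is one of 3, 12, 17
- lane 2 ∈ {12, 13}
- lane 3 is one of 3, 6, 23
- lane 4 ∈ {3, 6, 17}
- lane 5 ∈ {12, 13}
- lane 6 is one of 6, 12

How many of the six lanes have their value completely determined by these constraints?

2

The 6 variables together cover exactly {3, 6, 12, 13, 17, 23} — 6 values for 6 variables — and 23 appears only in lane 3's list, so lane 3 = 23.
lane 2 and lane 5 share exactly the 2 values {12, 13}; by pigeonhole those values go to them, so strike 12, 13 from lane 1, lane 6.
lane 6's domain is down to {6}, so lane 6 = 6. So lane 4 can't be 6.
Determined: lane 3=23, lane 6=6. The other lanes each still have more than one consistent value. That makes 2.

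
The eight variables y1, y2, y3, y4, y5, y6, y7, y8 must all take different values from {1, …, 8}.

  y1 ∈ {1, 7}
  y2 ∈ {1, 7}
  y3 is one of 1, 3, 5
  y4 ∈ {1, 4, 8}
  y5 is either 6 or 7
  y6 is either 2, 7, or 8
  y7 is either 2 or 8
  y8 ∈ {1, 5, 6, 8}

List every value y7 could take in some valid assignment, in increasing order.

2, 8

Among the 8 variables, 3 fits only y3 (and all 8 values in {1, 2, 3, 4, 5, 6, 7, 8} must be used), so y3 = 3.
The 7 still-open variables together cover exactly {1, 2, 4, 5, 6, 7, 8} — 7 values for 7 variables — and 4 appears only in y4's list, so y4 = 4.
The 6 still-open variables draw from only 6 values {1, 2, 5, 6, 7, 8}, so each is used; only y8 can be 5, hence y8 = 5.
The 5 still-open variables draw from only 5 values {1, 2, 6, 7, 8}, so each is used; only y5 can be 6, hence y5 = 6.
y1 and y2 share exactly the 2 values {1, 7}; by pigeonhole those values go to them, so strike 1, 7 from y6.
No further eliminations apply; y7 can still be any of 2, 8.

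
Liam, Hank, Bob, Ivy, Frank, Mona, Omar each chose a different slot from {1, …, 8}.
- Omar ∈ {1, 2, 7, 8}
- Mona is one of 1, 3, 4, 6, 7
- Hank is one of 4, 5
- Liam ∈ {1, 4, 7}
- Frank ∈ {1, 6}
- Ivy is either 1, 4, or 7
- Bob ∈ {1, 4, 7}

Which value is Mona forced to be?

Liam, Bob, Ivy between them cover only {1, 4, 7} — a naked triple. Remove those values from Hank, Frank, Mona, Omar.
Hank must be 5 (only option left).
Frank's domain is down to {6}, so Frank = 6. Eliminate 6 elsewhere: Mona.
So Mona = 3.

3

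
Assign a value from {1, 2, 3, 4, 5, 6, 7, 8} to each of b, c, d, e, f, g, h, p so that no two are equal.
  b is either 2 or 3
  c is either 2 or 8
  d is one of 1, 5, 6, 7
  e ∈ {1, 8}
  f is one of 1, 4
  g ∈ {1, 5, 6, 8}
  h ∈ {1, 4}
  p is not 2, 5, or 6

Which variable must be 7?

f and h between them cover only {1, 4} — a naked pair. Remove those values from d, e, g, p.
e must be 8 (only option left). So c, g, p can't be 8.
That leaves c = 2. So b can't be 2.
b must be 3 (only option left). Eliminate 3 elsewhere: p.
So 7 goes to p.

p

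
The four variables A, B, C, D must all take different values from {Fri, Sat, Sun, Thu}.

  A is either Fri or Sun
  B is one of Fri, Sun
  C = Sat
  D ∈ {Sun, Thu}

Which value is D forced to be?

Thu

C's domain is down to {Sat}, so C = Sat.
The 3 still-open variables together cover exactly {Fri, Sun, Thu} — 3 values for 3 variables — and Thu appears only in D's list, so D = Thu.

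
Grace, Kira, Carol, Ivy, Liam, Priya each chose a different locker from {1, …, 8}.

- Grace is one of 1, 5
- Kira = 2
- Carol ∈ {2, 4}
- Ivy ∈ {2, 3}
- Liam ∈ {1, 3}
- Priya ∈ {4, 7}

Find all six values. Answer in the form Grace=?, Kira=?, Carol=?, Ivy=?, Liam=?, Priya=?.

Grace=5, Kira=2, Carol=4, Ivy=3, Liam=1, Priya=7

Kira has just one choice, so Kira = 2. Eliminate 2 elsewhere: Carol, Ivy.
Carol's domain is down to {4}, so Carol = 4. Remove 4 from Priya.
That leaves Ivy = 3. Strike 3 from Liam.
That leaves Liam = 1. So Grace can't be 1.
Priya's domain is down to {7}, so Priya = 7.
Grace must be 5 (only option left).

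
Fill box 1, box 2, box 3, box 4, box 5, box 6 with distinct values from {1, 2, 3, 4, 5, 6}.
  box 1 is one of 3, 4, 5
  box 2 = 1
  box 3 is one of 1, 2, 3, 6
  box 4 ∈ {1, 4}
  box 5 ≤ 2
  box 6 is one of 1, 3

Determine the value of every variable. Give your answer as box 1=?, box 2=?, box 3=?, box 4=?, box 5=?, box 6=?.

box 1=5, box 2=1, box 3=6, box 4=4, box 5=2, box 6=3

box 2 has just one choice, so box 2 = 1. Remove 1 from box 3, box 4, box 5, box 6.
box 4 must be 4 (only option left). So box 1 can't be 4.
box 5's domain is down to {2}, so box 5 = 2. Remove 2 from box 3.
That leaves box 6 = 3. Remove 3 from box 1, box 3.
box 1 has just one choice, so box 1 = 5.
box 3 has just one choice, so box 3 = 6.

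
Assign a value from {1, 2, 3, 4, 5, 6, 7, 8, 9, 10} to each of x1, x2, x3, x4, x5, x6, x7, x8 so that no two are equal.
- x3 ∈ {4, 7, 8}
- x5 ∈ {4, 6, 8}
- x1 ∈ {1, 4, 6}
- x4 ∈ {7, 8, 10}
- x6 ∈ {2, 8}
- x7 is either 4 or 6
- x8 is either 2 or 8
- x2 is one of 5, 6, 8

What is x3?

The 8 variables together cover exactly {1, 2, 4, 5, 6, 7, 8, 10} — 8 values for 8 variables — and 1 appears only in x1's list, so x1 = 1.
The 7 still-open variables draw from only 7 values {2, 4, 5, 6, 7, 8, 10}, so each is used; only x2 can be 5, hence x2 = 5.
The 6 still-open variables together cover exactly {2, 4, 6, 7, 8, 10} — 6 values for 6 variables — and 10 appears only in x4's list, so x4 = 10.
The 5 still-open variables together cover exactly {2, 4, 6, 7, 8} — 5 values for 5 variables — and 7 appears only in x3's list, so x3 = 7.

7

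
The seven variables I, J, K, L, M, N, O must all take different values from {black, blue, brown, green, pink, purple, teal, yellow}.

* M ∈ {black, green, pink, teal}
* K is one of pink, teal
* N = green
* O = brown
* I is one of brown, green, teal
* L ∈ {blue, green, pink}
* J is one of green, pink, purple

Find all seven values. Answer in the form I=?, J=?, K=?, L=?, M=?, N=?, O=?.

I=teal, J=purple, K=pink, L=blue, M=black, N=green, O=brown

N has just one choice, so N = green. So I, J, L, M can't be green.
That leaves O = brown. Remove brown from I.
I has just one choice, so I = teal. So K, M can't be teal.
K has just one choice, so K = pink. Eliminate pink elsewhere: J, L, M.
That leaves L = blue.
That leaves M = black.
That leaves J = purple.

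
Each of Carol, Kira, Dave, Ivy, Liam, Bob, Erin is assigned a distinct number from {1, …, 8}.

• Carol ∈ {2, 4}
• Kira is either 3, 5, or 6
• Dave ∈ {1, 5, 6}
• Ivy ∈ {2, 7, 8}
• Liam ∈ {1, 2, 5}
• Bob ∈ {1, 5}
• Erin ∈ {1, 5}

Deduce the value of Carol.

Bob and Erin share exactly the 2 values {1, 5}; by pigeonhole those values go to them, so strike 1, 5 from Kira, Dave, Liam.
Dave's domain is down to {6}, so Dave = 6. Eliminate 6 elsewhere: Kira.
Liam's domain is down to {2}, so Liam = 2. So Carol, Ivy can't be 2.
So Carol = 4.

4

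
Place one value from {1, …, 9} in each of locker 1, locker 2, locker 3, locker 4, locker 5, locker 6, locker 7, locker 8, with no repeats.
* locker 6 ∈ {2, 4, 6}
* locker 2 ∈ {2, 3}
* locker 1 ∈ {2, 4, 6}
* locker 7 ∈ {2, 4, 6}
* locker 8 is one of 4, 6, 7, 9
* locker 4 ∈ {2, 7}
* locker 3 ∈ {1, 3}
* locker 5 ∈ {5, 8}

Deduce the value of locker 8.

locker 1, locker 6, locker 7 between them cover only {2, 4, 6} — a naked triple. Remove those values from locker 2, locker 4, locker 8.
locker 2 has just one choice, so locker 2 = 3. Eliminate 3 elsewhere: locker 3.
locker 3's domain is down to {1}, so locker 3 = 1.
That leaves locker 4 = 7. Eliminate 7 elsewhere: locker 8.
So locker 8 = 9.

9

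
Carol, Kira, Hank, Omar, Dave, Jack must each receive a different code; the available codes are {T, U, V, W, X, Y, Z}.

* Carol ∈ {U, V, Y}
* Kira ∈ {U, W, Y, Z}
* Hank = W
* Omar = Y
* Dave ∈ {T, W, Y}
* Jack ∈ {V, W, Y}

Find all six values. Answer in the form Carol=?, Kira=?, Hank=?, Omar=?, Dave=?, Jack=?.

Carol=U, Kira=Z, Hank=W, Omar=Y, Dave=T, Jack=V

Hank's domain is down to {W}, so Hank = W. So Kira, Dave, Jack can't be W.
Omar has just one choice, so Omar = Y. Eliminate Y elsewhere: Carol, Kira, Dave, Jack.
That leaves Dave = T.
That leaves Jack = V. Strike V from Carol.
Carol must be U (only option left). Eliminate U elsewhere: Kira.
Kira must be Z (only option left).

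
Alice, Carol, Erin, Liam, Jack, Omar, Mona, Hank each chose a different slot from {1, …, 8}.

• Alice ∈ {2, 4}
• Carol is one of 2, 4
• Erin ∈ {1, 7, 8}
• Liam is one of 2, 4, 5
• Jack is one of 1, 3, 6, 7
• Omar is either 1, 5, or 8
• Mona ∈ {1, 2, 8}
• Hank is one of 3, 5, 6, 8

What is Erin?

7

Alice and Carol share exactly the 2 values {2, 4}; by pigeonhole those values go to them, so strike 2, 4 from Liam, Mona.
Liam's domain is down to {5}, so Liam = 5. Eliminate 5 elsewhere: Omar, Hank.
Omar and Mona share exactly the 2 values {1, 8}; by pigeonhole those values go to them, so strike 1, 8 from Erin, Jack, Hank.
So Erin = 7.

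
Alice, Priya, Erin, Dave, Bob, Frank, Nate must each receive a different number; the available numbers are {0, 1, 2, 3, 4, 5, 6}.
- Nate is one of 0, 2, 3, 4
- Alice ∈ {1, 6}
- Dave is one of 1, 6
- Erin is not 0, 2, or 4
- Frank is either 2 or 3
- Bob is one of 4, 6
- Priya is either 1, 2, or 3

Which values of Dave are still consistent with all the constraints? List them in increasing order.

1, 6

The 7 variables together cover exactly {0, 1, 2, 3, 4, 5, 6} — 7 values for 7 variables — and 0 appears only in Nate's list, so Nate = 0.
Among the 6 still-open variables, 4 fits only Bob (and all 6 values in {1, 2, 3, 4, 5, 6} must be used), so Bob = 4.
The 5 still-open variables together cover exactly {1, 2, 3, 5, 6} — 5 values for 5 variables — and 5 appears only in Erin's list, so Erin = 5.
Alice and Dave between them cover only {1, 6} — a naked pair. Remove those values from Priya.
No further eliminations apply; Dave can still be any of 1, 6.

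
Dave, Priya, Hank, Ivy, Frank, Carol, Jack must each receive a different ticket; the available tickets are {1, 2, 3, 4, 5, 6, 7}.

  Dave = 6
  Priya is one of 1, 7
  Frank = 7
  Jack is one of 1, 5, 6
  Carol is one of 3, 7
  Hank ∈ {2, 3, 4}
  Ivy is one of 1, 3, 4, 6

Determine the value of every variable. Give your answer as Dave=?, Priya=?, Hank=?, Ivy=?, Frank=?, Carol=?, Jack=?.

Dave=6, Priya=1, Hank=2, Ivy=4, Frank=7, Carol=3, Jack=5

Dave's domain is down to {6}, so Dave = 6. So Ivy, Jack can't be 6.
Frank's domain is down to {7}, so Frank = 7. Remove 7 from Priya, Carol.
Carol must be 3 (only option left). So Hank, Ivy can't be 3.
Priya has just one choice, so Priya = 1. So Ivy, Jack can't be 1.
That leaves Ivy = 4. So Hank can't be 4.
Jack's domain is down to {5}, so Jack = 5.
Hank's domain is down to {2}, so Hank = 2.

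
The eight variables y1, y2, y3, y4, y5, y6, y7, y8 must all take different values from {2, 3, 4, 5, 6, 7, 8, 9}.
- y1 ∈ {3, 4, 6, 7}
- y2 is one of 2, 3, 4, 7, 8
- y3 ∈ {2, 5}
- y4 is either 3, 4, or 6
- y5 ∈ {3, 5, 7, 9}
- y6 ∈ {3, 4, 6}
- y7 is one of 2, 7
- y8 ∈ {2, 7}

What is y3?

5

The 8 variables draw from only 8 values {2, 3, 4, 5, 6, 7, 8, 9}, so each is used; only y2 can be 8, hence y2 = 8.
The 7 still-open variables together cover exactly {2, 3, 4, 5, 6, 7, 9} — 7 values for 7 variables — and 9 appears only in y5's list, so y5 = 9.
The 6 still-open variables draw from only 6 values {2, 3, 4, 5, 6, 7}, so each is used; only y3 can be 5, hence y3 = 5.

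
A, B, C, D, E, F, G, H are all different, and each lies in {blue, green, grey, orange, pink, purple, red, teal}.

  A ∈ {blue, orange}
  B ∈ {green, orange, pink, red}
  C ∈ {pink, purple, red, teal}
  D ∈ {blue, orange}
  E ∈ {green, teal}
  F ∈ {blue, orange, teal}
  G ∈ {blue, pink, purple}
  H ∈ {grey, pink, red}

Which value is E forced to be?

Among the 8 variables, grey fits only H (and all 8 values in {blue, green, grey, orange, pink, purple, red, teal} must be used), so H = grey.
A and D between them cover only {blue, orange} — a naked pair. Remove those values from B, F, G.
F's domain is down to {teal}, so F = teal. So C, E can't be teal.
So E = green.

green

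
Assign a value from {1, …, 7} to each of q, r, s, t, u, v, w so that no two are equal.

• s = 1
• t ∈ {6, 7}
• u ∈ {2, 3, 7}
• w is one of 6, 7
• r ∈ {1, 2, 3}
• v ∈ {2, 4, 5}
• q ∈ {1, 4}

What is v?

s has just one choice, so s = 1. Remove 1 from q, r.
That leaves q = 4. So v can't be 4.
The 5 still-open variables draw from only 5 values {2, 3, 5, 6, 7}, so each is used; only v can be 5, hence v = 5.

5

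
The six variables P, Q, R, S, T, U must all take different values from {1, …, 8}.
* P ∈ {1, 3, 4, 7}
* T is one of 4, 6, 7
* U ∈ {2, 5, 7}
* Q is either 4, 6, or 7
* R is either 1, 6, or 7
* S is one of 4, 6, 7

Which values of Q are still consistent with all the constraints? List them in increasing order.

4, 6, 7

The 3 variables Q, S, T are confined to {4, 6, 7}, which locks those values in; drop them from P, R, U.
R must be 1 (only option left). Remove 1 from P.
P has just one choice, so P = 3.
No further eliminations apply; Q can still be any of 4, 6, 7.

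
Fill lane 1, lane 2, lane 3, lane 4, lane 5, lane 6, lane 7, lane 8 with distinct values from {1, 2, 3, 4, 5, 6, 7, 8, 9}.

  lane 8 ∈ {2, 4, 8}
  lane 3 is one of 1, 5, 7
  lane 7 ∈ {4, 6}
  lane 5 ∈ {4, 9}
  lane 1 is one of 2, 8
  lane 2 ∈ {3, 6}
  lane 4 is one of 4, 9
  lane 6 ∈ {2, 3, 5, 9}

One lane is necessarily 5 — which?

lane 4 and lane 5 between them cover only {4, 9} — a naked pair. Remove those values from lane 6, lane 7, lane 8.
lane 7's domain is down to {6}, so lane 7 = 6. Remove 6 from lane 2.
lane 2's domain is down to {3}, so lane 2 = 3. Remove 3 from lane 6.
The 2 variables lane 1 and lane 8 are confined to {2, 8}, which locks those values in; drop them from lane 6.
So 5 goes to lane 6.

lane 6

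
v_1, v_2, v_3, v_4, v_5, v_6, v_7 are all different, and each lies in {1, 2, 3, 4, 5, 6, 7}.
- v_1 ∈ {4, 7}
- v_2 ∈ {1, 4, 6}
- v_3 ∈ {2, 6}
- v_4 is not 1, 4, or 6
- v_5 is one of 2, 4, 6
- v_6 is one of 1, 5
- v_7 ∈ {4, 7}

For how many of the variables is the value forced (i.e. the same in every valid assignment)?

Among the 7 variables, 3 fits only v_4 (and all 7 values in {1, 2, 3, 4, 5, 6, 7} must be used), so v_4 = 3.
The 6 still-open variables draw from only 6 values {1, 2, 4, 5, 6, 7}, so each is used; only v_6 can be 5, hence v_6 = 5.
The 5 still-open variables draw from only 5 values {1, 2, 4, 6, 7}, so each is used; only v_2 can be 1, hence v_2 = 1.
The 2 variables v_1 and v_7 are confined to {4, 7}, which locks those values in; drop them from v_5.
Determined: v_2=1, v_4=3, v_6=5. The other variables each still have more than one consistent value. That makes 3.

3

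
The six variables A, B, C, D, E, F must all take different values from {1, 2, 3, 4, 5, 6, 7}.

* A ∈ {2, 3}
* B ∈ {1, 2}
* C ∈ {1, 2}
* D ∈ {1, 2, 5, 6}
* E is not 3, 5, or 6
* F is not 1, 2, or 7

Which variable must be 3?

A

B and C share exactly the 2 values {1, 2}; by pigeonhole those values go to them, so strike 1, 2 from A, D, E.
So 3 goes to A.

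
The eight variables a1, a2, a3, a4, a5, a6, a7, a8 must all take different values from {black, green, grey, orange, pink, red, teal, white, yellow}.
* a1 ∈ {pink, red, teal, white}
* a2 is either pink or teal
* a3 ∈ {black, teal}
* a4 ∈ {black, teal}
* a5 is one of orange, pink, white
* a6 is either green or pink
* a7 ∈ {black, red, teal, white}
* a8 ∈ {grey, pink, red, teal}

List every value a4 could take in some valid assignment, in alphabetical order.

The 8 variables together cover exactly {black, green, grey, orange, pink, red, teal, white} — 8 values for 8 variables — and green appears only in a6's list, so a6 = green.
The 7 still-open variables draw from only 7 values {black, grey, orange, pink, red, teal, white}, so each is used; only a8 can be grey, hence a8 = grey.
The 6 still-open variables together cover exactly {black, orange, pink, red, teal, white} — 6 values for 6 variables — and orange appears only in a5's list, so a5 = orange.
The 2 variables a3 and a4 are confined to {black, teal}, which locks those values in; drop them from a1, a2, a7.
That leaves a2 = pink. Remove pink from a1.
No further eliminations apply; a4 can still be any of black, teal.

black, teal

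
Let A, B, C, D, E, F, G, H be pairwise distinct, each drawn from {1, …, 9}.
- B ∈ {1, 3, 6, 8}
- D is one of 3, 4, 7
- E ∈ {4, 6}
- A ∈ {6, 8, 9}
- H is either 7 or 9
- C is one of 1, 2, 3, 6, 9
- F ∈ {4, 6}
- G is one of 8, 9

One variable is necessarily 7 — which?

Among the 8 variables, 2 fits only C (and all 8 values in {1, 2, 3, 4, 6, 7, 8, 9} must be used), so C = 2.
The 7 still-open variables together cover exactly {1, 3, 4, 6, 7, 8, 9} — 7 values for 7 variables — and 1 appears only in B's list, so B = 1.
The 6 still-open variables together cover exactly {3, 4, 6, 7, 8, 9} — 6 values for 6 variables — and 3 appears only in D's list, so D = 3.
The 5 still-open variables draw from only 5 values {4, 6, 7, 8, 9}, so each is used; only H can be 7, hence H = 7.

H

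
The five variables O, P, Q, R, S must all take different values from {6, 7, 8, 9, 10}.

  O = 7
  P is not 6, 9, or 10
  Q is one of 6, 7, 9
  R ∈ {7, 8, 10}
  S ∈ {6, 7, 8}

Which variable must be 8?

P

O's domain is down to {7}, so O = 7. Remove 7 from P, Q, R, S.
So 8 goes to P.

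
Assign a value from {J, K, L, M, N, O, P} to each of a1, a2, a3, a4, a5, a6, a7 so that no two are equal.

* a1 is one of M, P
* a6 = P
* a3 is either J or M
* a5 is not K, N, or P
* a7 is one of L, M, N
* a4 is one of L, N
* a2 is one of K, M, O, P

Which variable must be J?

a6 must be P (only option left). So a1, a2 can't be P.
a1's domain is down to {M}, so a1 = M. Strike M from a2, a3, a5, a7.
So J goes to a3.

a3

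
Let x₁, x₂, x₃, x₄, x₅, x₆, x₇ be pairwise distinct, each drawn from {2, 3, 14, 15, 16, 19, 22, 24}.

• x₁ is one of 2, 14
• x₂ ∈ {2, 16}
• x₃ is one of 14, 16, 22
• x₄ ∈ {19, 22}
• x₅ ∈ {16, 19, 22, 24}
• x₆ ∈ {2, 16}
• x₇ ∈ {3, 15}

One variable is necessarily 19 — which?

x₄

x₂ and x₆ share exactly the 2 values {2, 16}; by pigeonhole those values go to them, so strike 2, 16 from x₁, x₃, x₅.
That leaves x₁ = 14. Strike 14 from x₃.
x₃ has just one choice, so x₃ = 22. Strike 22 from x₄, x₅.
So 19 goes to x₄.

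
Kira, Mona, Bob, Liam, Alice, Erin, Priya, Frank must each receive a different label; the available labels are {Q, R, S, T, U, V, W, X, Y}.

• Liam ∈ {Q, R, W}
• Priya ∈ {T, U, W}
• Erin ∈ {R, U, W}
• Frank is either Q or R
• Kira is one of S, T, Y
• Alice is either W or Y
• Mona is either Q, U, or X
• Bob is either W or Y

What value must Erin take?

The 8 variables together cover exactly {Q, R, S, T, U, W, X, Y} — 8 values for 8 variables — and S appears only in Kira's list, so Kira = S.
The 7 still-open variables draw from only 7 values {Q, R, T, U, W, X, Y}, so each is used; only Priya can be T, hence Priya = T.
Among the 6 still-open variables, X fits only Mona (and all 6 values in {Q, R, U, W, X, Y} must be used), so Mona = X.
The 5 still-open variables draw from only 5 values {Q, R, U, W, Y}, so each is used; only Erin can be U, hence Erin = U.

U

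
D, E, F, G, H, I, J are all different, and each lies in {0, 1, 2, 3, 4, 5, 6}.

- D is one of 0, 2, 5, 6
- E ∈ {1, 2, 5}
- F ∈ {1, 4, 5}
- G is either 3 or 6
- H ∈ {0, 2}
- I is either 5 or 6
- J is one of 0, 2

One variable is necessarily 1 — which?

E

Among the 7 variables, 3 fits only G (and all 7 values in {0, 1, 2, 3, 4, 5, 6} must be used), so G = 3.
The 6 still-open variables draw from only 6 values {0, 1, 2, 4, 5, 6}, so each is used; only F can be 4, hence F = 4.
The 5 still-open variables together cover exactly {0, 1, 2, 5, 6} — 5 values for 5 variables — and 1 appears only in E's list, so E = 1.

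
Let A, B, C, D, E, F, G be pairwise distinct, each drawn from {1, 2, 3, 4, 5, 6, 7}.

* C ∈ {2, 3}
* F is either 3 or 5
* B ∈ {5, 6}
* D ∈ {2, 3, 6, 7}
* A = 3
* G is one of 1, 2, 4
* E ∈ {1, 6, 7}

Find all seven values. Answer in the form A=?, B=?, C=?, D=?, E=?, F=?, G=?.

A=3, B=6, C=2, D=7, E=1, F=5, G=4

A's domain is down to {3}, so A = 3. Strike 3 from C, D, F.
That leaves C = 2. Eliminate 2 elsewhere: D, G.
F's domain is down to {5}, so F = 5. Strike 5 from B.
B has just one choice, so B = 6. Strike 6 from D, E.
D's domain is down to {7}, so D = 7. Remove 7 from E.
That leaves E = 1. Strike 1 from G.
G's domain is down to {4}, so G = 4.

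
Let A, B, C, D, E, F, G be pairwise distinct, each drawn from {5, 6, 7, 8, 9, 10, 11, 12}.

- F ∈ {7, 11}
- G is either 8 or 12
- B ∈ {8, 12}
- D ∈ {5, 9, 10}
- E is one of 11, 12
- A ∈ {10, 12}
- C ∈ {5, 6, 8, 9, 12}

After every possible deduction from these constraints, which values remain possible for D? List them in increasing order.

The 2 variables B and G are confined to {8, 12}, which locks those values in; drop them from A, C, E.
A has just one choice, so A = 10. Strike 10 from D.
E must be 11 (only option left). Strike 11 from F.
F must be 7 (only option left).
No further eliminations apply; D can still be any of 5, 9.

5, 9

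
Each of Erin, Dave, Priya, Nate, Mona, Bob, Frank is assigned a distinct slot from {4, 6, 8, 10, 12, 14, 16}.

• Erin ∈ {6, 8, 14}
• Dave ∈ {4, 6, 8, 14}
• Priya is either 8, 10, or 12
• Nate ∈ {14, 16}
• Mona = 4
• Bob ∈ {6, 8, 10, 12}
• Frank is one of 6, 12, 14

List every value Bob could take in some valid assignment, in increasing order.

Mona must be 4 (only option left). Strike 4 from Dave.
Among the 6 still-open variables, 16 fits only Nate (and all 6 values in {6, 8, 10, 12, 14, 16} must be used), so Nate = 16.
No further eliminations apply; Bob can still be any of 6, 8, 10, 12.

6, 8, 10, 12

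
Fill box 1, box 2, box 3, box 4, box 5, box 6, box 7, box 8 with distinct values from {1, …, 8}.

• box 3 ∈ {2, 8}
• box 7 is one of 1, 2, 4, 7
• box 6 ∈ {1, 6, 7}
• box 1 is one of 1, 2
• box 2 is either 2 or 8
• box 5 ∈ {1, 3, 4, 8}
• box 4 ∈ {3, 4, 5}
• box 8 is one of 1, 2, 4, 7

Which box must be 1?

box 1

The 8 variables together cover exactly {1, 2, 3, 4, 5, 6, 7, 8} — 8 values for 8 variables — and 5 appears only in box 4's list, so box 4 = 5.
The 7 still-open variables together cover exactly {1, 2, 3, 4, 6, 7, 8} — 7 values for 7 variables — and 3 appears only in box 5's list, so box 5 = 3.
The 6 still-open variables together cover exactly {1, 2, 4, 6, 7, 8} — 6 values for 6 variables — and 6 appears only in box 6's list, so box 6 = 6.
box 2 and box 3 between them cover only {2, 8} — a naked pair. Remove those values from box 1, box 7, box 8.
So 1 goes to box 1.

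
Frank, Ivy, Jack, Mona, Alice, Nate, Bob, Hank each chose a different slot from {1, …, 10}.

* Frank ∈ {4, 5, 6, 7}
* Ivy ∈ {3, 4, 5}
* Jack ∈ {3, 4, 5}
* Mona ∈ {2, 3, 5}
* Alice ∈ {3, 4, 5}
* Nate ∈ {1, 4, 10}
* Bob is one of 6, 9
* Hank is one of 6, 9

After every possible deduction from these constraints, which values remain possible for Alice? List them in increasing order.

Bob and Hank share exactly the 2 values {6, 9}; by pigeonhole those values go to them, so strike 6, 9 from Frank.
Ivy, Jack, Alice between them cover only {3, 4, 5} — a naked triple. Remove those values from Frank, Mona, Nate.
Frank has just one choice, so Frank = 7.
Mona's domain is down to {2}, so Mona = 2.
No further eliminations apply; Alice can still be any of 3, 4, 5.

3, 4, 5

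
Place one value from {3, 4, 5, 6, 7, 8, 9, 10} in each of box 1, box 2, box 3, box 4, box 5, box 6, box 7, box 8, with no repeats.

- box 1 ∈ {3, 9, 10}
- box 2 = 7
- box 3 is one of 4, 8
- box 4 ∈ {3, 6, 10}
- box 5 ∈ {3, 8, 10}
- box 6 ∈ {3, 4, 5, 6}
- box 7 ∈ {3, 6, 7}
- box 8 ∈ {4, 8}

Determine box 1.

9

box 2's domain is down to {7}, so box 2 = 7. Eliminate 7 elsewhere: box 7.
Among the 7 still-open variables, 5 fits only box 6 (and all 7 values in {3, 4, 5, 6, 8, 9, 10} must be used), so box 6 = 5.
The 6 still-open variables draw from only 6 values {3, 4, 6, 8, 9, 10}, so each is used; only box 1 can be 9, hence box 1 = 9.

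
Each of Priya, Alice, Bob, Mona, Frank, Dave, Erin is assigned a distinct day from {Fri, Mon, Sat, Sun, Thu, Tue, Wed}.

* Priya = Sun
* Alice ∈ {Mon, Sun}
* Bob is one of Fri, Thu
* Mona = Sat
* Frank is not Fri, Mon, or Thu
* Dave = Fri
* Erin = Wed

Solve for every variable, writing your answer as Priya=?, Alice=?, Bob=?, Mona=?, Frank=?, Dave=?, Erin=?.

Priya's domain is down to {Sun}, so Priya = Sun. Strike Sun from Alice, Frank.
Alice has just one choice, so Alice = Mon.
Mona has just one choice, so Mona = Sat. Eliminate Sat elsewhere: Frank.
Dave has just one choice, so Dave = Fri. Eliminate Fri elsewhere: Bob.
Erin's domain is down to {Wed}, so Erin = Wed. Remove Wed from Frank.
Bob must be Thu (only option left).
That leaves Frank = Tue.

Priya=Sun, Alice=Mon, Bob=Thu, Mona=Sat, Frank=Tue, Dave=Fri, Erin=Wed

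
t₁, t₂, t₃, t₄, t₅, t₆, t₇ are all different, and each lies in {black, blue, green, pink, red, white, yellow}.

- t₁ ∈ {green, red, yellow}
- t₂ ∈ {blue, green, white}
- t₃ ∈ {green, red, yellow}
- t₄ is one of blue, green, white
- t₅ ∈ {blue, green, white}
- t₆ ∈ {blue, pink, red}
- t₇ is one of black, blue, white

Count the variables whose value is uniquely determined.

2

The 7 variables together cover exactly {black, blue, green, pink, red, white, yellow} — 7 values for 7 variables — and black appears only in t₇'s list, so t₇ = black.
The 6 still-open variables draw from only 6 values {blue, green, pink, red, white, yellow}, so each is used; only t₆ can be pink, hence t₆ = pink.
The 3 variables t₂, t₄, t₅ are confined to {blue, green, white}, which locks those values in; drop them from t₁, t₃.
Determined: t₆=pink, t₇=black. The other variables each still have more than one consistent value. That makes 2.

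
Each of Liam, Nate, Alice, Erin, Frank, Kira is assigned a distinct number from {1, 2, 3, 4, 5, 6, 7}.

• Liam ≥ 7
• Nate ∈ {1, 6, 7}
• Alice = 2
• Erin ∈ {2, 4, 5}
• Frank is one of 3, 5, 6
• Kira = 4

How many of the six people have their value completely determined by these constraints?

4

Liam must be 7 (only option left). Remove 7 from Nate.
Alice's domain is down to {2}, so Alice = 2. Eliminate 2 elsewhere: Erin.
Kira must be 4 (only option left). Remove 4 from Erin.
Erin must be 5 (only option left). Remove 5 from Frank.
Determined: Liam=7, Alice=2, Erin=5, Kira=4. The other people each still have more than one consistent value. That makes 4.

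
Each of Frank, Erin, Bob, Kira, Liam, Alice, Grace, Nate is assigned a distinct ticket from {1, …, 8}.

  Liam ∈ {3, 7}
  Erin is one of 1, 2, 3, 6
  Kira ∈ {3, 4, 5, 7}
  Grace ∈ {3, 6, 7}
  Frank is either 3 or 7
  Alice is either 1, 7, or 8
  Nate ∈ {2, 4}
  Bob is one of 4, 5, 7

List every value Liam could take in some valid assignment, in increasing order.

3, 7

Among the 8 variables, 8 fits only Alice (and all 8 values in {1, 2, 3, 4, 5, 6, 7, 8} must be used), so Alice = 8.
The 7 still-open variables together cover exactly {1, 2, 3, 4, 5, 6, 7} — 7 values for 7 variables — and 1 appears only in Erin's list, so Erin = 1.
Among the 6 still-open variables, 2 fits only Nate (and all 6 values in {2, 3, 4, 5, 6, 7} must be used), so Nate = 2.
Among the 5 still-open variables, 6 fits only Grace (and all 5 values in {3, 4, 5, 6, 7} must be used), so Grace = 6.
Frank and Liam between them cover only {3, 7} — a naked pair. Remove those values from Bob, Kira.
No further eliminations apply; Liam can still be any of 3, 7.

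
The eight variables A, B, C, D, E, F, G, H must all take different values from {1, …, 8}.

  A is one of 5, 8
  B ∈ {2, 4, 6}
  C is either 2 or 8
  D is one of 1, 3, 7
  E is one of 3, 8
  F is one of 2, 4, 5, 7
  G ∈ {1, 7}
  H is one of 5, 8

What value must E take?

3

Among the 8 variables, 6 fits only B (and all 8 values in {1, 2, 3, 4, 5, 6, 7, 8} must be used), so B = 6.
The 7 still-open variables draw from only 7 values {1, 2, 3, 4, 5, 7, 8}, so each is used; only F can be 4, hence F = 4.
The 6 still-open variables together cover exactly {1, 2, 3, 5, 7, 8} — 6 values for 6 variables — and 2 appears only in C's list, so C = 2.
A and H share exactly the 2 values {5, 8}; by pigeonhole those values go to them, so strike 5, 8 from E.
So E = 3.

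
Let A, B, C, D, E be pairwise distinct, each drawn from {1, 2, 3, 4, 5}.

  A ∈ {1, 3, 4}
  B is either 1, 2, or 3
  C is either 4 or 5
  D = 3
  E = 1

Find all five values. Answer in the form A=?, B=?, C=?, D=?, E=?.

D must be 3 (only option left). Strike 3 from A, B.
E's domain is down to {1}, so E = 1. Strike 1 from A, B.
That leaves A = 4. So C can't be 4.
B has just one choice, so B = 2.
C must be 5 (only option left).

A=4, B=2, C=5, D=3, E=1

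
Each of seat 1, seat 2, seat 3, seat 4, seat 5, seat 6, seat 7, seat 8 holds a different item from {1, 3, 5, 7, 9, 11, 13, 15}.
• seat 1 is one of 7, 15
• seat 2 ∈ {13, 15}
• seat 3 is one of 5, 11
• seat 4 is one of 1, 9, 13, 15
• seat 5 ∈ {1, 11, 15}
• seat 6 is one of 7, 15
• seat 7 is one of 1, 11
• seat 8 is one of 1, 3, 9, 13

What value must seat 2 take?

Among the 8 variables, 3 fits only seat 8 (and all 8 values in {1, 3, 5, 7, 9, 11, 13, 15} must be used), so seat 8 = 3.
The 7 still-open variables draw from only 7 values {1, 5, 7, 9, 11, 13, 15}, so each is used; only seat 3 can be 5, hence seat 3 = 5.
The 6 still-open variables draw from only 6 values {1, 7, 9, 11, 13, 15}, so each is used; only seat 4 can be 9, hence seat 4 = 9.
Among the 5 still-open variables, 13 fits only seat 2 (and all 5 values in {1, 7, 11, 13, 15} must be used), so seat 2 = 13.

13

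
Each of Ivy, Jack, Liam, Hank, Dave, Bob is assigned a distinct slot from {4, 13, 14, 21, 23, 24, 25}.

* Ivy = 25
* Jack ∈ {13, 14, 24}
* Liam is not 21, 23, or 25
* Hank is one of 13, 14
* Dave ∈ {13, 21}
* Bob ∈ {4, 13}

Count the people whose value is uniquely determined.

Ivy has just one choice, so Ivy = 25.
The 5 still-open variables draw from only 5 values {4, 13, 14, 21, 24}, so each is used; only Dave can be 21, hence Dave = 21.
Determined: Ivy=25, Dave=21. The other people each still have more than one consistent value. That makes 2.

2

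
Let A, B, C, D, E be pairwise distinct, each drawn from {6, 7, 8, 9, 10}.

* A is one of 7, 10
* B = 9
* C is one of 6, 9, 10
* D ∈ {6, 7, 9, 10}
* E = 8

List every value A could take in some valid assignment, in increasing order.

B has just one choice, so B = 9. Eliminate 9 elsewhere: C, D.
E's domain is down to {8}, so E = 8.
No further eliminations apply; A can still be any of 7, 10.

7, 10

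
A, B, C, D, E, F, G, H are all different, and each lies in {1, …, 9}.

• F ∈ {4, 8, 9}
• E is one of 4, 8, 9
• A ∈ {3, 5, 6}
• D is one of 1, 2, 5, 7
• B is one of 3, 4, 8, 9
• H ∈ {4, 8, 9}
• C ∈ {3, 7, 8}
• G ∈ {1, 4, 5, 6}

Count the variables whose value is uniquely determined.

E, F, H between them cover only {4, 8, 9} — a naked triple. Remove those values from B, C, G.
B has just one choice, so B = 3. Remove 3 from A, C.
That leaves C = 7. Eliminate 7 elsewhere: D.
Determined: B=3, C=7. The other variables each still have more than one consistent value. That makes 2.

2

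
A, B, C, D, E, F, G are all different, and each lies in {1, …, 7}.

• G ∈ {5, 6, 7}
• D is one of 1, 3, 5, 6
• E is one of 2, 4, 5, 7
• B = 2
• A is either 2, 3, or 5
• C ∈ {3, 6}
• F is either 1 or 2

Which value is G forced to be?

7

B has just one choice, so B = 2. Eliminate 2 elsewhere: A, E, F.
F has just one choice, so F = 1. Strike 1 from D.
The 5 still-open variables together cover exactly {3, 4, 5, 6, 7} — 5 values for 5 variables — and 4 appears only in E's list, so E = 4.
The 4 still-open variables together cover exactly {3, 5, 6, 7} — 4 values for 4 variables — and 7 appears only in G's list, so G = 7.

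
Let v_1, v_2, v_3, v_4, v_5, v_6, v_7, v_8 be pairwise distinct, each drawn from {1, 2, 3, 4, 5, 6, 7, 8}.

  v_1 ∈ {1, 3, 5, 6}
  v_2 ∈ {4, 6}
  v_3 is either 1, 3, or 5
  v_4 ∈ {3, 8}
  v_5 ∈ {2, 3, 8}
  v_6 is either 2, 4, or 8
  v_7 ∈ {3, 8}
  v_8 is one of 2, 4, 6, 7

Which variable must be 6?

Among the 8 variables, 7 fits only v_8 (and all 8 values in {1, 2, 3, 4, 5, 6, 7, 8} must be used), so v_8 = 7.
v_4 and v_7 share exactly the 2 values {3, 8}; by pigeonhole those values go to them, so strike 3, 8 from v_1, v_3, v_5, v_6.
v_5 must be 2 (only option left). Strike 2 from v_6.
v_6 has just one choice, so v_6 = 4. Eliminate 4 elsewhere: v_2.

v_2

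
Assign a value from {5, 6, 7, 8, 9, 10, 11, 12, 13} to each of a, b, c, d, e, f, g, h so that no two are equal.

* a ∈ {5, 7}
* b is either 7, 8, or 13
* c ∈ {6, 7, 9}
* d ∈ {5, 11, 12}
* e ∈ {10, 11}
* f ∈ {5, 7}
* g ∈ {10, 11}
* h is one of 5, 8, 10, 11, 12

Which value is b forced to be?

a and f share exactly the 2 values {5, 7}; by pigeonhole those values go to them, so strike 5, 7 from b, c, d, h.
e and g between them cover only {10, 11} — a naked pair. Remove those values from d, h.
d has just one choice, so d = 12. Remove 12 from h.
h must be 8 (only option left). So b can't be 8.
So b = 13.

13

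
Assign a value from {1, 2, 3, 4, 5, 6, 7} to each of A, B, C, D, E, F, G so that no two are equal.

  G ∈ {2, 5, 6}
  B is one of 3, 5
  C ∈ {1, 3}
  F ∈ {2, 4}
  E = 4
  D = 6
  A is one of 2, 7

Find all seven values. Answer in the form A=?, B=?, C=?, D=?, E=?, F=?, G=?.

A=7, B=3, C=1, D=6, E=4, F=2, G=5

D has just one choice, so D = 6. Eliminate 6 elsewhere: G.
E must be 4 (only option left). Eliminate 4 elsewhere: F.
F's domain is down to {2}, so F = 2. So A, G can't be 2.
That leaves G = 5. So B can't be 5.
A has just one choice, so A = 7.
That leaves B = 3. Eliminate 3 elsewhere: C.
C's domain is down to {1}, so C = 1.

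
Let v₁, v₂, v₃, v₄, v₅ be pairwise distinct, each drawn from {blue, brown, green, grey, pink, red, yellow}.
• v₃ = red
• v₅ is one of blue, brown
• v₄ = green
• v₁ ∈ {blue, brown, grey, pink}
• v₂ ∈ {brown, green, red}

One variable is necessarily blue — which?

v₅

v₃ must be red (only option left). So v₂ can't be red.
v₄ must be green (only option left). Strike green from v₂.
v₂'s domain is down to {brown}, so v₂ = brown. Eliminate brown elsewhere: v₁, v₅.
So blue goes to v₅.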